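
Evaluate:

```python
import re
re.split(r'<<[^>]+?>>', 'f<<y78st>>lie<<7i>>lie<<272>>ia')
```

['f', 'lie', 'lie', 'ia']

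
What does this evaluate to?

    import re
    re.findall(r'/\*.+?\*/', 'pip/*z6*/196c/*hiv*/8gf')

Because the quantifier is non-greedy, it stops expanding at the earliest point where the rest of the pattern can succeed.
Matches: at [3:9] → '/*z6*/'; at [13:20] → '/*hiv*/'.
With no groups in the pattern, `findall` gives back each whole match — 2 here.

['/*z6*/', '/*hiv*/']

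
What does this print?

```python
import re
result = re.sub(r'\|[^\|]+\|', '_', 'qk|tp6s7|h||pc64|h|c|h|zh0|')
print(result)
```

qk_h|_h_h_

Matches: at [2:9] → '|tp6s7|'; at [11:17] → '|pc64|'; at [18:21] → '|c|'; at [22:27] → '|zh0|'.
Every occurrence is swapped for '_'.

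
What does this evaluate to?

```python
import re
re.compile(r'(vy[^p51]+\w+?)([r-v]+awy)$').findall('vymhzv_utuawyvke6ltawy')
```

This matches the literal 'vy', then one or more of any character except [p51], then one or more of a word character (lazy) (captured); then one or more of a character in [r-v], then the literal 'awy' (captured); then anchored at the end.
Walking the string: at [0:22] match 'vymhzv_utuawyvke6ltawy', groups = ('vymhzv_utuawyvke6l', 'tawy').
With 2 capturing groups, `findall` returns a 2-tuple per match.

[('vymhzv_utuawyvke6l', 'tawy')]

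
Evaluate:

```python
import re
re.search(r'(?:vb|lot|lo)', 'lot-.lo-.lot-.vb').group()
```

'lot'

`|` is ordered: at each position the engine commits to the first alternative that works.
Unlike `match`, `search` isn't anchored — it looks for the pattern anywhere in the string.
The match spans [0:3] → 'lot'.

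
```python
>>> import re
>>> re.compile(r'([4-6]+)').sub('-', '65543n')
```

'-3n'

`sub` substitutes '-' at each match site.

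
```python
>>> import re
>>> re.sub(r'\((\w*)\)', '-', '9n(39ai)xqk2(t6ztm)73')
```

Matches: at [2:8] → '(39ai)'; at [12:19] → '(t6ztm)'.
Every occurrence is swapped for '-'.

'9n-xqk2-73'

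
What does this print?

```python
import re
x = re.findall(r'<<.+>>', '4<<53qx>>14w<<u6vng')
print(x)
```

['<<53qx>>']

Walking the string: at [1:9] → '<<53qx>>'.
`findall` yields the raw match text (1 of them) because the pattern has no groups.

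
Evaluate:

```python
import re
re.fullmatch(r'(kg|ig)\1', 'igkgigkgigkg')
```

After group 1 captures some text, `\1` only succeeds where that same text appears again.
`fullmatch` succeeds only if the pattern covers the string from start to end.
Here there's no way to consume every character, so the call returns None.

None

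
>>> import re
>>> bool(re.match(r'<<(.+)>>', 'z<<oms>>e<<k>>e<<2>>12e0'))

`match` is anchored at position 0; if the pattern doesn't fit there, it returns None.
Here the string doesn't start with a match, so the call returns None, and `bool(None)` is False.

False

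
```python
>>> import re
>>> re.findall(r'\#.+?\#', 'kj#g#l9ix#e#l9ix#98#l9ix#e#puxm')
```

['#g#', '#e#', '#98#', '#e#']

Because the quantifier is non-greedy, it stops expanding at the earliest point where the rest of the pattern can succeed.
Walking the string: at [2:5] → '#g#'; at [9:12] → '#e#'; at [16:20] → '#98#'; at [24:27] → '#e#'.
Since nothing is captured, `findall` lists the 4 matched substrings directly.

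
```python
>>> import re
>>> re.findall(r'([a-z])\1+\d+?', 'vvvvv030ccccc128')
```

`\1` has to match the exact text group 1 already captured.
With a single group, `findall` returns only what that group captured — 2 items.

['v', 'c']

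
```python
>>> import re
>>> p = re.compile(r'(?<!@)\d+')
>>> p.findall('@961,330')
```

['61', '330']

The negative lookahead/lookbehind blocks any match where the forbidden context is present.
With no groups in the pattern, `findall` gives back each whole match — 2 here.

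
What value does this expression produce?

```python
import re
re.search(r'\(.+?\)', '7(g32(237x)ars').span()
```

(1, 11)

The match spans [1:11] → '(g32(237x)'.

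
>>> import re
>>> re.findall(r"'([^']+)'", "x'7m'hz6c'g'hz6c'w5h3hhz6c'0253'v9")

Matches: at [1:5] match "'7m'", group 1 = '7m'; at [9:12] match "'g'", group 1 = 'g'; at [16:27] match "'w5h3hhz6c'", group 1 = 'w5h3hhz6c'.
With a single group, `findall` returns only what that group captured — 3 items.

['7m', 'g', 'w5h3hhz6c']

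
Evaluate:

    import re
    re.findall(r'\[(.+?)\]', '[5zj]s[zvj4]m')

The `?` after the quantifier makes it lazy — it takes as little as possible before letting the rest of the pattern try.
Walking the string: at [0:5] match '[5zj]', group 1 = '5zj'; at [6:12] match '[zvj4]', group 1 = 'zvj4'.
With a single group, `findall` returns only what that group captured — 2 items.

['5zj', 'zvj4']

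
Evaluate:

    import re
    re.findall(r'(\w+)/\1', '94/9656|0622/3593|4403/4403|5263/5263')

A backreference is literal: `\1` must see the identical characters the first group matched.
One capturing group, so `findall` returns just the captured substring from each match — 2 in all.

['4403', '5263']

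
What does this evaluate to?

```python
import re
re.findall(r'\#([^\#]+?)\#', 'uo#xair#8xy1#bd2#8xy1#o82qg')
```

['xair', 'bd2']

With a single group, `findall` returns only what that group captured — 2 items.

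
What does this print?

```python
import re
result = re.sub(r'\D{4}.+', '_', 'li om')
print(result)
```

Pattern: exactly 4 of a non-digit; then one or more of any character.
Matches: at [0:5] → 'li om'.
Each match is replaced by '_'.

_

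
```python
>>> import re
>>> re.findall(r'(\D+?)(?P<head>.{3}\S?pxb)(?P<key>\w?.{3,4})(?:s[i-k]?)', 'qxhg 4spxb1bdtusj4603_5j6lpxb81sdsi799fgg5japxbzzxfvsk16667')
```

[('qxh', 'g 4spxb', '1bdtu'), ('_', '5j6lpxb', '81sd'), ('fg', 'g5japxb', 'zzxfv')]

This matches one or more of a non-digit (lazy) (captured); then exactly 3 of any character, then optionally a non-whitespace character, then the literal 'pxb' (captured as 'head'); then optionally a word character, then 3 to 4 of any character (captured as 'key'); then the literal 's', then optionally a character in [i-k] (non-capturing group).
Walking the string: at [0:17] match 'qxhg 4spxb1bdtusj', groups = ('qxh', 'g 4spxb', '1bdtu'); at [21:35] match '_5j6lpxb81sdsi', groups = ('_', '5j6lpxb', '81sd'); at [38:54] match 'fgg5japxbzzxfvsk', groups = ('fg', 'g5japxb', 'zzxfv').
Multiple groups make `findall` return tuples — one 3-tuple for each match.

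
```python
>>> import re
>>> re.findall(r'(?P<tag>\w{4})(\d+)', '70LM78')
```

[('70LM', '78')]

This matches exactly 4 of a word character (captured as 'tag'); then one or more of a digit (captured).
Walking the string: at [0:6] match '70LM78', groups = ('70LM', '78').
`findall` packs the 2 group values into a tuple for every match.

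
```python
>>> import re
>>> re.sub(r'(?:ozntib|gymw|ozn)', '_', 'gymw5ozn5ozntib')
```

Alternation tries branches left to right and keeps the first one that lets the overall match succeed at that position.
Matches: at [0:4] → 'gymw'; at [5:8] → 'ozn'; at [9:15] → 'ozntib'.
`sub` substitutes '_' at each match site.

'_5_5_'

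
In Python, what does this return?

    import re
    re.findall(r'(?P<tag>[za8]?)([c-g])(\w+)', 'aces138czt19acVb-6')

[('a', 'c', 'es138czt19acVb')]

Pattern: optionally one of [za8] (captured as 'tag'); then a character in [c-g] (captured); then one or more of a word character (captured).
Scanning left to right: at [0:16] match 'aces138czt19acVb', groups = ('a', 'c', 'es138czt19acVb').
3 groups means the one result is a tuple of 3 captured strings — 1 here.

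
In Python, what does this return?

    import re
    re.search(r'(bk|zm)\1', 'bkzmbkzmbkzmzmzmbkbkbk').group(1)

'zm'

The match spans [10:14] → 'zmzm'.
Captured: group 1 = 'zm'.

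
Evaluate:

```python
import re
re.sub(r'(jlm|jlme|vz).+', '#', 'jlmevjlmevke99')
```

'#'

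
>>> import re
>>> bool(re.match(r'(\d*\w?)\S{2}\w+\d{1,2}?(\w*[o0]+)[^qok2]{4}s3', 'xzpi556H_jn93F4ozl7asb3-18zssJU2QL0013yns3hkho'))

False

Pattern: zero or more of a digit, then optionally a word character (captured); then exactly 2 of a non-whitespace character, then one or more of a word character, then 1 to 2 of a digit (lazy); then zero or more of a word character, then one or more of one of [o0] (captured); then exactly 4 of any character except [qok2], then the literal 's3'.
`match` is anchored at position 0; if the pattern doesn't fit there, it returns None.
Here the pattern fails at index 0, so the call returns None, and `bool(None)` is False.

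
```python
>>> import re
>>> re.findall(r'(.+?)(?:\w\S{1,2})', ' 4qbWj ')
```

Pattern: one or more of any character (lazy) (captured); then a word character, then 1 to 2 of a non-whitespace character (non-capturing group).
The `?` after the quantifier makes it lazy — it takes as little as possible before letting the rest of the pattern try.
Matches: at [0:4] match ' 4qb', group 1 = ' '.
One capturing group, so `findall` returns just the captured substring from the one match — 1 in all.

[' ']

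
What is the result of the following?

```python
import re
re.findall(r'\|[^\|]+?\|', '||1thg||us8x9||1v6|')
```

Matches: at [1:7] → '|1thg|'; at [7:14] → '|us8x9|'; at [14:19] → '|1v6|'.
With no groups in the pattern, `findall` gives back each whole match — 3 here.

['|1thg|', '|us8x9|', '|1v6|']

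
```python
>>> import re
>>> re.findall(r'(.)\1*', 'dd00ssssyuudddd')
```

`\1` has to match the exact text group 1 already captured.
`findall` collects group 1 from each match (6 total).

['d', '0', 's', 'y', 'u', 'd']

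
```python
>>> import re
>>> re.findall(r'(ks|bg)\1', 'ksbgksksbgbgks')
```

A backreference is literal: `\1` must see the identical characters the first group matched.
Because there's exactly one group, `findall` drops the full match and keeps group 1 from each hit.

['ks', 'bg']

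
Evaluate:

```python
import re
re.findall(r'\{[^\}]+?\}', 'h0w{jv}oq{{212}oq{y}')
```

Walking the string: at [3:7] → '{jv}'; at [9:15] → '{{212}'; at [17:20] → '{y}'.
No capturing groups, so `findall` returns the 3 full match strings.

['{jv}', '{{212}', '{y}']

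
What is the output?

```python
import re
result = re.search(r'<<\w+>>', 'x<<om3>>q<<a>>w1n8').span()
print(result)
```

(1, 8)

Unlike `match`, `search` isn't anchored — it looks for the pattern anywhere in the string.
The match spans [1:8] → '<<om3>>'.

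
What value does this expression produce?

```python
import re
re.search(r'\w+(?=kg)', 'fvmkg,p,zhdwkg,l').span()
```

(0, 3)

Because the assertion is zero-width, the text it checks is not consumed and won't appear in the result.
`search` walks the string left to right and returns the first match it finds.
The match spans [0:3] → 'fvm'.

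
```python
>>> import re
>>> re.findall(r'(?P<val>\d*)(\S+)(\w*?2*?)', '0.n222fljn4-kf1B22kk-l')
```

[('0', '.n222fljn4-kf1B22kk-l', '')]

With 3 capturing groups, `findall` returns a 3-tuple per match.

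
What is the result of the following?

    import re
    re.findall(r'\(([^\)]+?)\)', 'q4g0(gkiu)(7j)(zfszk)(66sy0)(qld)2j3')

['gkiu', '7j', 'zfszk', '66sy0', 'qld']

Because there's exactly one group, `findall` drops the full match and keeps group 1 from each hit.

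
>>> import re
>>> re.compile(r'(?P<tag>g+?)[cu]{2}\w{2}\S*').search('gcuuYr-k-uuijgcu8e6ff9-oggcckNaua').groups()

('g',)

The pattern matches one or more of a literal 'g' (lazy) (captured as 'tag'); then exactly 2 of one of [cu], then exactly 2 of a word character, then zero or more of a non-whitespace character.
`re.search` scans for the first position where the pattern succeeds.
The match spans [0:33] → 'gcuuYr-k-uuijgcu8e6ff9-oggcckNaua'.
Captured: group 1 = 'g'.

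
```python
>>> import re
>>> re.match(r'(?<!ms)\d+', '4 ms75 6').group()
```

'4'

The negative lookahead/lookbehind blocks any match where the forbidden context is present.
`re.match` only tries the pattern at the start of the string.
The match spans [0:1] → '4'.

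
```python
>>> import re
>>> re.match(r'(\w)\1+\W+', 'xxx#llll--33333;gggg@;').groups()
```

('x',)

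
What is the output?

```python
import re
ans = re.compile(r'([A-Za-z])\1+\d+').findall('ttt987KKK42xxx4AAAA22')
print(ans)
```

`\1` has to match the exact text group 1 already captured.
Scanning left to right: at [0:6] match 'ttt987', group 1 = 't'; at [6:11] match 'KKK42', group 1 = 'K'; at [11:15] match 'xxx4', group 1 = 'x'; at [15:21] match 'AAAA22', group 1 = 'A'.
With a single group, `findall` returns only what that group captured — 4 items.

['t', 'K', 'x', 'A']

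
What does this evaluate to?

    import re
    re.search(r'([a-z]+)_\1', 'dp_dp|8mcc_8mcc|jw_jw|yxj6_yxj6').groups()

('dp',)

The match spans [0:5] → 'dp_dp'.
Captured: group 1 = 'dp'.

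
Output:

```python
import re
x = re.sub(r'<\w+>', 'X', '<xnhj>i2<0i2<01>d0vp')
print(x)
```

Xi2<0i2Xd0vp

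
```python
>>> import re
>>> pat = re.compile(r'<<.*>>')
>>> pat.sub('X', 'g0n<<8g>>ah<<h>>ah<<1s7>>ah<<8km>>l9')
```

'g0nXl9'

`sub` substitutes 'X' at each match site.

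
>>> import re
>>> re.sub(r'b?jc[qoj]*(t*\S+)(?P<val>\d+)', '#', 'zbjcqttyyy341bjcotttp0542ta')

'z#ta'

The pattern matches optionally a literal 'b', then the literal 'jc', then zero or more of one of [qoj]; then zero or more of a literal 't', then one or more of a non-whitespace character (captured); then one or more of a digit (captured as 'val').
Matches: at [1:25] → 'bjcqttyyy341bjcotttp0542'.
`sub` substitutes '#' at each match site.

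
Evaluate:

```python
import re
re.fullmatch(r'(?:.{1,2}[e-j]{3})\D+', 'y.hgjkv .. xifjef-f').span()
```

For `fullmatch`, every character of the input must be accounted for by the pattern.
The match spans [0:19] → 'y.hgjkv .. xifjef-f'.

(0, 19)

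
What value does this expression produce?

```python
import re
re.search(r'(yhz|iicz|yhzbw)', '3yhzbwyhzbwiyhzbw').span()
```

Branches in `(...|...)` are attempted left-to-right; the first branch that allows the whole pattern to succeed is taken.
The match spans [1:4] → 'yhz'.

(1, 4)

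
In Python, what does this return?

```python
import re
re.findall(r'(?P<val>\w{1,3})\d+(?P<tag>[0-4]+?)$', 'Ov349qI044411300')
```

`findall` packs the 2 group values into a tuple for every match.

[('9qI', '0')]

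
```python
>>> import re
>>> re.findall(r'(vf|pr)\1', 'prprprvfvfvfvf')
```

['pr', 'vf', 'vf']

`\1` is not a pattern — it's the concrete string captured by group 1, re-applied verbatim.
Walking the string: at [0:4] match 'prpr', group 1 = 'pr'; at [6:10] match 'vfvf', group 1 = 'vf'; at [10:14] match 'vfvf', group 1 = 'vf'.
`findall` collects group 1 from each match (3 total).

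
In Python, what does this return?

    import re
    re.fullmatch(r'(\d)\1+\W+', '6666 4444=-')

`re.fullmatch` requires the pattern to consume the entire string.
Here there's no way to consume every character, so the call returns None.

None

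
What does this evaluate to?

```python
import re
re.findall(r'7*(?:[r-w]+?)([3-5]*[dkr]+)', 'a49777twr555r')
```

['r']

Pattern: zero or more of a literal '7'; then one or more of a character in [r-w] (lazy) (non-capturing group); then zero or more of a character in [3-5], then one or more of one of [dkr] (captured).
Matches: at [3:9] match '777twr', group 1 = 'r'.
`findall` collects group 1 from the one match (1 total).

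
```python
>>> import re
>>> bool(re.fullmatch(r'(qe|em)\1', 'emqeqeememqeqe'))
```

False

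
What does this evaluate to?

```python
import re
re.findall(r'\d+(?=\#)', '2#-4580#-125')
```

['2', '4580']

Because the assertion is zero-width, the text it checks is not consumed and won't appear in the result.
`findall` yields the raw match text (2 of them) because the pattern has no groups.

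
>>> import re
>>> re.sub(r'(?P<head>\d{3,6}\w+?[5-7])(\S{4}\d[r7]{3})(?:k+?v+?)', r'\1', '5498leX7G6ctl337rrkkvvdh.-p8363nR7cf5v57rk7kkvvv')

'5498leX7G6vdh.-p8363nR7cf5v57rk7kkvvv'

This matches 3 to 6 of a digit, then one or more of a word character (lazy), then a character in [5-7] (captured as 'head'); then exactly 4 of a non-whitespace character, then a digit, then exactly 3 of one of [r7] (captured); then one or more of a literal 'k' (lazy), then one or more of the literal 'v' (lazy) (non-capturing group).
With the lazy modifier that quantifier settles for the fewest repetitions that let the rest of the pattern succeed (the atoms after it are unaffected and can still be greedy).
Matches: at [0:21] → '5498leX7G6ctl337rrkkv'.
`\1` in the replacement pulls in group 1's text for each match.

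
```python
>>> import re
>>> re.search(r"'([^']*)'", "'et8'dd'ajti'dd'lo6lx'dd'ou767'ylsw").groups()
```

`search` walks the string left to right and returns the first match it finds.
The match spans [0:5] → "'et8'".
Captured: group 1 = 'et8'.

('et8',)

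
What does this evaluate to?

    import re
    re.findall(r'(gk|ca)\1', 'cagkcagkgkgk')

`\1` is not a pattern — it's the concrete string captured by group 1, re-applied verbatim.
One capturing group, so `findall` returns just the captured substring from the one match — 1 in all.

['gk']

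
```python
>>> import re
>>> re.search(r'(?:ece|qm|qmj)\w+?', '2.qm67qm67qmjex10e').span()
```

(2, 5)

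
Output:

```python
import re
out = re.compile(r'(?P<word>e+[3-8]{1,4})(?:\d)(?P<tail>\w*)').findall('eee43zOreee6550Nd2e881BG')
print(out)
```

Pattern: one or more of a literal 'e', then 1 to 4 of a character in [3-8] (captured as 'word'); then a digit (non-capturing group); then zero or more of a word character (captured as 'tail').
Scanning left to right: at [0:24] match 'eee43zOreee6550Nd2e881BG', groups = ('eee4', 'zOreee6550Nd2e881BG').
With 2 capturing groups, `findall` returns a 2-tuple per match.

[('eee4', 'zOreee6550Nd2e881BG')]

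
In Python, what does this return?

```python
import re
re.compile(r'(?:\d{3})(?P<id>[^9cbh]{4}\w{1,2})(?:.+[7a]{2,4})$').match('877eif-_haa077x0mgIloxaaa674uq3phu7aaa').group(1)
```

The pattern matches exactly 3 of a digit (non-capturing group); then exactly 4 of any character except [9cbh], then 1 to 2 of a word character (captured as 'id'); then one or more of any character, then 2 to 4 of one of [7a] (non-capturing group); then anchored at the end.
`re.match` only tries the pattern at the start of the string.
The match spans [0:38] → '877eif-_haa077x0mgIloxaaa674uq3phu7aaa'.
Captured: group 1 = 'eif-_h'.

'eif-_h'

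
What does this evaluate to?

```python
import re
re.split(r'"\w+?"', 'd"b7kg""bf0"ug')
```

Matches to split on: at [1:7] → '"b7kg"'; at [7:12] → '"bf0"'.
Splitting on the pattern gives 3 pieces.

['d', '', 'ug']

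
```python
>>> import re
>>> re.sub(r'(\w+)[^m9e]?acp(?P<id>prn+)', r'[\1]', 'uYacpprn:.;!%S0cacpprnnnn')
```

This matches one or more of a word character (captured); then optionally any character except [m9e], then the literal 'acp'; then the literal 'pr', then one or more of a literal 'n' (captured as 'id').
Matches: at [0:8] → 'uYacpprn'; at [13:25] → 'S0cacpprnnnn'.
The replacement refers to a captured group, so each match is rewritten using its own captured text.

'[uY]:.;!%[S0c]'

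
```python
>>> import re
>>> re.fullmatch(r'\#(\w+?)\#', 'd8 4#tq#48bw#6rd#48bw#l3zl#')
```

None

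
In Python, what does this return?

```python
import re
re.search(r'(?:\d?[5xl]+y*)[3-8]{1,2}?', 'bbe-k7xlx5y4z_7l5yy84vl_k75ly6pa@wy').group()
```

'7xlx5y4'

The pattern matches optionally a digit, then one or more of one of [5xl], then zero or more of a literal 'y' (non-capturing group); then 1 to 2 of a character in [3-8] (lazy).
`re.search` scans for the first position where the pattern succeeds.
The match spans [5:12] → '7xlx5y4'.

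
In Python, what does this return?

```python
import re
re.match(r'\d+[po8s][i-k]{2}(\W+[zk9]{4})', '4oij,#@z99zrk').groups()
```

(',#@z99z',)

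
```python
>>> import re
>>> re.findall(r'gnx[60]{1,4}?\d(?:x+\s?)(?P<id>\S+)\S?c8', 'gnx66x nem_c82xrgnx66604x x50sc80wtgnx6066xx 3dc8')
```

This matches the literal 'gnx', then 1 to 4 of one of [60] (lazy), then a digit; then one or more of the literal 'x', then optionally whitespace (non-capturing group); then one or more of a non-whitespace character (captured as 'id'); then optionally a non-whitespace character, then the literal 'c8'.
Scanning left to right: at [0:13] match 'gnx66x nem_c8', group 1 = 'nem_'; at [16:32] match 'gnx66604x x50sc8', group 1 = 'x50s'; at [35:49] match 'gnx6066xx 3dc8', group 1 = '3d'.
One capturing group, so `findall` returns just the captured substring from each match — 3 in all.

['nem_', 'x50s', '3d']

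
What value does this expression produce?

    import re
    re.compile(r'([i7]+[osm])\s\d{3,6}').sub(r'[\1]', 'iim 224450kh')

Each match is replaced using the text its own group 1 captured.

'[iim]kh'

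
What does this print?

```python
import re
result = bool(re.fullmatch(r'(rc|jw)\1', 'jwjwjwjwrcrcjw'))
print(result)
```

False

`\1` has to match the exact text group 1 already captured.
`re.fullmatch` requires the pattern to consume the entire string.
Here the string isn't matched end-to-end, so the call returns None, and `bool(None)` is False.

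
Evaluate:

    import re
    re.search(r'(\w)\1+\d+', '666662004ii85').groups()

('6',)

After group 1 captures some text, `\1` only succeeds where that same text appears again.
`re.search` scans for the first position where the pattern succeeds.
The match spans [0:9] → '666662004'.
Captured: group 1 = '6'.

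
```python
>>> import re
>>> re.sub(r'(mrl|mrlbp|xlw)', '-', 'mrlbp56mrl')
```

'-bp56-'

`|` is ordered: at each position the engine commits to the first alternative that works.
Every occurrence is swapped for '-'.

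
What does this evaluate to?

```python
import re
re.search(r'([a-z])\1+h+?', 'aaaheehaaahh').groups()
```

('a',)

The match spans [0:4] → 'aaah'.
Captured: group 1 = 'a'.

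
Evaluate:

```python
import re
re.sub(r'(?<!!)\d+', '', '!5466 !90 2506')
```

'!5 !9 '

The negative lookahead/lookbehind blocks any match where the forbidden context is present.
Every occurrence is swapped for ''.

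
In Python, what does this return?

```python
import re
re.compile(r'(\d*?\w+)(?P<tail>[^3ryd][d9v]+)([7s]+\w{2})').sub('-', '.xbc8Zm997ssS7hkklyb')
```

This matches zero or more of a digit (lazy), then one or more of a word character (captured); then any character except [3ryd], then one or more of one of [d9v] (captured as 'tail'); then one or more of one of [7s], then exactly 2 of a word character (captured).
Matches: at [1:14] → 'xbc8Zm997ssS7'.
`sub` substitutes '-' at each match site.

'.-hkklyb'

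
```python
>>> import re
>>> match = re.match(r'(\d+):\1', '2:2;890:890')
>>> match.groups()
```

('2',)

The backreference `\1` re-matches whatever the first group consumed, character for character.
`re.match` only tries the pattern at the start of the string.
The match spans [0:3] → '2:2'.
Captured: group 1 = '2'.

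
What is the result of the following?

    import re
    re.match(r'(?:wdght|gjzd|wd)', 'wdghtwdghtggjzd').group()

'wdght'

`|` is ordered: at each position the engine commits to the first alternative that works.
With `match`, the pattern is implicitly anchored at the beginning.
The match spans [0:5] → 'wdght'.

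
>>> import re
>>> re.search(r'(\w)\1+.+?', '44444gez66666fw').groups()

('4',)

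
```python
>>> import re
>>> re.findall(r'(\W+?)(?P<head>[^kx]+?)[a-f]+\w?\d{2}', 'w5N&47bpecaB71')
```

2 groups means the one result is a tuple of 2 captured strings — 1 here.

[('&', '47bp')]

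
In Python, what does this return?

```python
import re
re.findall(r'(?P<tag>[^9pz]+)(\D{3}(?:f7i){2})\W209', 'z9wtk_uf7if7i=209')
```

The pattern matches one or more of any character except [9pz] (captured as 'tag'); then exactly 3 of a non-digit, then the literal 'f7i' repeated 2 times (captured); then a non-word character, then the literal '209'.
Matches: at [2:17] match 'wtk_uf7if7i=209', groups = ('wt', 'k_uf7if7i').
`findall` packs the 2 group values into a tuple for every match.

[('wt', 'k_uf7if7i')]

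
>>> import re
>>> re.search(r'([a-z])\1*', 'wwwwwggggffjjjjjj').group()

'wwwww'

After group 1 captures some text, `\1` only succeeds where that same text appears again.
Unlike `match`, `search` isn't anchored — it looks for the pattern anywhere in the string.
The match spans [0:5] → 'wwwww'.
Captured: group 1 = 'w'.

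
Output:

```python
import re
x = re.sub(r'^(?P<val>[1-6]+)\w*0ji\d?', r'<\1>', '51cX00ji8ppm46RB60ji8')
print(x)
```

<51>

The pattern matches anchored at the start of the string; then one or more of a character in [1-6] (captured as 'val'); then zero or more of a word character, then the literal '0ji', then optionally a digit.
Matches: at [0:21] → '51cX00ji8ppm46RB60ji8'.
`\1` in the replacement pulls in group 1's text for each match.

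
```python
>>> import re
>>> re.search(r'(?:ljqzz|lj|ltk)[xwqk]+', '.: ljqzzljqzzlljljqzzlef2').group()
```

The match spans [3:6] → 'ljq'.

'ljq'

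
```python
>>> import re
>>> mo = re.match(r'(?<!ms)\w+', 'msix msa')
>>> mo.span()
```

(0, 4)

`match` is anchored at position 0; if the pattern doesn't fit there, it returns None.
The match spans [0:4] → 'msix'.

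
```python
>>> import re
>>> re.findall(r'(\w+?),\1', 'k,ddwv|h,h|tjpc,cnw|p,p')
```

After group 1 captures some text, `\1` only succeeds where that same text appears again.
`findall` collects group 1 from each match (3 total).

['h', 'c', 'p']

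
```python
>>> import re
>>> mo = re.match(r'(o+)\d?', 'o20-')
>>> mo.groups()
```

('o',)

This matches one or more of a literal 'o' (captured); then optionally a digit.
`re.match` won't scan ahead — the pattern has to work from the very first character.
The match spans [0:2] → 'o2'.
Captured: group 1 = 'o'.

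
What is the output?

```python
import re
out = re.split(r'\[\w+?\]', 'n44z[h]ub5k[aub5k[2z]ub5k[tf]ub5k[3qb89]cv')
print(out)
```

Matches to split on: at [4:7] → '[h]'; at [17:21] → '[2z]'; at [25:29] → '[tf]'; at [33:40] → '[3qb89]'.
Each match becomes a cut point; 5 segments remain.

['n44z', 'ub5k[aub5k', 'ub5k', 'ub5k', 'cv']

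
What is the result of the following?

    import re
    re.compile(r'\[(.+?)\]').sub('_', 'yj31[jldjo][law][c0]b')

'yj31___b'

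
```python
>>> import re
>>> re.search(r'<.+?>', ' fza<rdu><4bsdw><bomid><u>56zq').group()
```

'<rdu>'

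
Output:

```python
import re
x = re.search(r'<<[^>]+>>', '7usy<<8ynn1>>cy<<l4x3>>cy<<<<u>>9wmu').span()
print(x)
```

`re.search` scans for the first position where the pattern succeeds.
The match spans [4:13] → '<<8ynn1>>'.

(4, 13)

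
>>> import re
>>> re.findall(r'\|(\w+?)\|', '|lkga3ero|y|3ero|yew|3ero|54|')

['lkga3ero', '3ero', '3ero']

Scanning left to right: at [0:10] match '|lkga3ero|', group 1 = 'lkga3ero'; at [11:17] match '|3ero|', group 1 = '3ero'; at [20:26] match '|3ero|', group 1 = '3ero'.
One capturing group, so `findall` returns just the captured substring from each match — 3 in all.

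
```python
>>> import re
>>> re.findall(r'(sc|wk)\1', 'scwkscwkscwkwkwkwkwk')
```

After group 1 captures some text, `\1` only succeeds where that same text appears again.
Because there's exactly one group, `findall` drops the full match and keeps group 1 from each hit.

['wk', 'wk']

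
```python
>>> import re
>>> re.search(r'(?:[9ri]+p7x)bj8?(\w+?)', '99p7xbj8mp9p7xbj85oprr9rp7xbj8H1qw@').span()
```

Pattern: one or more of one of [9ri], then the literal 'p7x' (non-capturing group); then the literal 'bj', then optionally the literal '8'; then one or more of a word character (lazy) (captured).
A non-greedy quantifier consumes as few characters as it can — just enough that the remainder of the pattern still matches from where it stops; whatever follows it matches normally.
Unlike `match`, `search` isn't anchored — it looks for the pattern anywhere in the string.
The match spans [0:9] → '99p7xbj8m'.
Captured: group 1 = 'm'.

(0, 9)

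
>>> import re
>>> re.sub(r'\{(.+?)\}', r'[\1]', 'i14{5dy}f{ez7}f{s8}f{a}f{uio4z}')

'i14[5dy]f[ez7]f[s8]f[a]f[uio4z]'

A non-greedy quantifier consumes as few characters as it can — just enough that the remainder of the pattern still matches from where it stops; whatever follows it matches normally.
Matches: at [3:8] → '{5dy}'; at [9:14] → '{ez7}'; at [15:19] → '{s8}'; at [20:23] → '{a}'; at [24:31] → '{uio4z}'.
Each match is replaced using the text its own group 1 captured.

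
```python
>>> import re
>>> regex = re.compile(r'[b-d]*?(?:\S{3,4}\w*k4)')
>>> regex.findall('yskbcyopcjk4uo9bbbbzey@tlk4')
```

The pattern matches zero or more of a character in [b-d] (lazy); then 3 to 4 of a non-whitespace character, then zero or more of a word character, then the literal 'k4' (non-capturing group).
Matches: at [0:12] → 'yskbcyopcjk4'; at [15:27] → 'bbbbzey@tlk4'.
With no groups in the pattern, `findall` gives back each whole match — 2 here.

['yskbcyopcjk4', 'bbbbzey@tlk4']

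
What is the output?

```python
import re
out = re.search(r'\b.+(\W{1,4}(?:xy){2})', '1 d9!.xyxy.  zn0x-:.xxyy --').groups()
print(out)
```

('.xyxy',)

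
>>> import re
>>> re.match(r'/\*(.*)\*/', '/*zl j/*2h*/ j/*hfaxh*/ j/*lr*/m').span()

(0, 31)

With `match`, the pattern is implicitly anchored at the beginning.
The match spans [0:31] → '/*zl j/*2h*/ j/*hfaxh*/ j/*lr*/'.
Captured: group 1 = 'zl j/*2h*/ j/*hfaxh*/ j/*lr'.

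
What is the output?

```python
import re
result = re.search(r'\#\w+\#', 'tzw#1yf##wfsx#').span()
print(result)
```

`re.search` tries every starting position until one works.
The match spans [3:8] → '#1yf#'.

(3, 8)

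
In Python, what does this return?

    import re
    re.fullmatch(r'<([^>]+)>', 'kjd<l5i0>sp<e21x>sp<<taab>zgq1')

None

`re.fullmatch` is like wrapping the pattern in `^…$` (in single-line mode).
Here the string isn't matched end-to-end, so the call returns None.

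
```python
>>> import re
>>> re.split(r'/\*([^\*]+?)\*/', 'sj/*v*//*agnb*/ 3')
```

['sj', 'v', '', 'agnb', ' 3']

Matches to split on: at [2:7] → '/*v*/'; at [7:15] → '/*agnb*/'.
Because the pattern has a capturing group, `split` also inserts each captured text between the pieces.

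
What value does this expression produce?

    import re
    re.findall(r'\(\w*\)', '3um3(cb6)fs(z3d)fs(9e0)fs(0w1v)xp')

Scanning left to right: at [4:9] → '(cb6)'; at [11:16] → '(z3d)'; at [18:23] → '(9e0)'; at [25:31] → '(0w1v)'.
No capturing groups, so `findall` returns the 4 full match strings.

['(cb6)', '(z3d)', '(9e0)', '(0w1v)']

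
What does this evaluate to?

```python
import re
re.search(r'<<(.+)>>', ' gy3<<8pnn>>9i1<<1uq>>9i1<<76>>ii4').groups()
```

('8pnn>>9i1<<1uq>>9i1<<76',)

The match spans [4:31] → '<<8pnn>>9i1<<1uq>>9i1<<76>>'.
Captured: group 1 = '8pnn>>9i1<<1uq>>9i1<<76'.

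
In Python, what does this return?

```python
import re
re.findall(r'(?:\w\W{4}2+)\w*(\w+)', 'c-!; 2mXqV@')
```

['V']

This matches a word character, then exactly 4 of a non-word character, then one or more of the literal '2' (non-capturing group); then zero or more of a word character; then one or more of a word character (captured).
Scanning left to right: at [0:10] match 'c-!; 2mXqV', group 1 = 'V'.
With a single group, `findall` returns only what that group captured — 1 item.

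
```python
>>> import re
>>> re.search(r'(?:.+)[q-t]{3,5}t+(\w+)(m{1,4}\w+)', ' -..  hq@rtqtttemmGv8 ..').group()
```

This matches one or more of any character (non-capturing group); then 3 to 5 of a character in [q-t], then one or more of a literal 't'; then one or more of a word character (captured); then 1 to 4 of the literal 'm', then one or more of a word character (captured).
`re.search` scans for the first position where the pattern succeeds.
The match spans [0:21] → ' -..  hq@rtqtttemmGv8'.
Captured: group 1 = 'em', group 2 = 'mGv8'.

' -..  hq@rtqtttemmGv8'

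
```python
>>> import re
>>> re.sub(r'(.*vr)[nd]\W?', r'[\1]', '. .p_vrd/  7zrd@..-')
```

'[. .p_vr]  7zrd@..-'

The pattern matches zero or more of any character, then the literal 'vr' (captured); then one of [nd], then optionally a non-word character.
Matches: at [0:9] → '. .p_vrd/'.
`\1` in the replacement pulls in group 1's text for each match.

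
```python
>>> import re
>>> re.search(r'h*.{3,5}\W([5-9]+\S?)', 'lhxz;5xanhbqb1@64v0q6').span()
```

(0, 7)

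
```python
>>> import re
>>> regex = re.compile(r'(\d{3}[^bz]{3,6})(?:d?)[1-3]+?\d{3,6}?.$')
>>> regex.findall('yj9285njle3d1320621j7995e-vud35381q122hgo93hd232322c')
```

The pattern matches exactly 3 of a digit, then 3 to 6 of any character except [bz] (captured); then optionally a literal 'd' (non-capturing group); then one or more of a character in [1-3] (lazy); then 3 to 6 of a digit (lazy), then any character; then anchored at the end.
Walking the string: at [35:52] match '122hgo93hd232322c', group 1 = '122hgo93h'.
One capturing group, so `findall` returns just the captured substring from the one match — 1 in all.

['122hgo93h']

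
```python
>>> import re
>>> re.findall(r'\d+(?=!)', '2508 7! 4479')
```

['7']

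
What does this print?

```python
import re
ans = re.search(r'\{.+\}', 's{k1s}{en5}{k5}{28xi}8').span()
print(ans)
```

`re.search` tries every starting position until one works.
The match spans [1:21] → '{k1s}{en5}{k5}{28xi}'.

(1, 21)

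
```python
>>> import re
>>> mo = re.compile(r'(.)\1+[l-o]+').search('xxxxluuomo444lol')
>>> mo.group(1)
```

'x'

The match spans [0:5] → 'xxxxl'.
Captured: group 1 = 'x'.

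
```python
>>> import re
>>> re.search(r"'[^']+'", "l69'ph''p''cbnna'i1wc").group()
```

The match spans [3:7] → "'ph'".

"'ph'"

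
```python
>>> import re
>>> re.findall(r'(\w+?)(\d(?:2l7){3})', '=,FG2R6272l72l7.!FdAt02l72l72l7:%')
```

[('FdAt', '02l72l72l7')]

Pattern: one or more of a word character (lazy) (captured); then a digit, then the literal '2l7' repeated 3 times (captured).
Scanning left to right: at [17:31] match 'FdAt02l72l72l7', groups = ('FdAt', '02l72l72l7').
Multiple groups make `findall` return tuples — one 2-tuple for the one match.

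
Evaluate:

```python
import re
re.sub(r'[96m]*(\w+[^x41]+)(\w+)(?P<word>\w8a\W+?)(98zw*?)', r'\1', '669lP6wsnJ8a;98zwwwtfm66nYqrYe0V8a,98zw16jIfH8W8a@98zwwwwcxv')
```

'lP6wsnJ8a;98zwwwtfm66nYqrYe0V8a,98zwwwwwcxv'

This matches zero or more of one of [96m]; then one or more of a word character, then one or more of any character except [x41] (captured); then one or more of a word character (captured); then a word character, then the literal '8a', then one or more of a non-word character (lazy) (captured as 'word'); then the literal '98z', then zero or more of the literal 'w' (lazy) (captured).
Because the quantifier is non-greedy, it stops expanding at the earliest point where the rest of the pattern can succeed.
Matches: at [0:53] → '669lP6wsnJ8a;98zwwwtfm66nYqrYe0V8a,98zw16jIfH8W8a@98z'.
The replacement refers to a captured group, so each match is rewritten using its own captured text.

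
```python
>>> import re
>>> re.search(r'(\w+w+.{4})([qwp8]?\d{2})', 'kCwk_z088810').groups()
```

('kCwk_z0', '888')

Pattern: one or more of a word character, then one or more of the literal 'w', then exactly 4 of any character (captured); then optionally one of [qwp8], then exactly 2 of a digit (captured).
Unlike `match`, `search` isn't anchored — it looks for the pattern anywhere in the string.
The match spans [0:10] → 'kCwk_z0888'.
Captured: group 1 = 'kCwk_z0', group 2 = '888'.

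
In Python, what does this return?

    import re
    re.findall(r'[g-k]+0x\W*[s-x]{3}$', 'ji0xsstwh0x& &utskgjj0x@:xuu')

['kgjj0x@:xuu']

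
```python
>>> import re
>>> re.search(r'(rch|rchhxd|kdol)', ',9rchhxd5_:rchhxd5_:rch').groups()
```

('rch',)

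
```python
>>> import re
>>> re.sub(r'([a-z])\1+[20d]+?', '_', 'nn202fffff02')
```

After group 1 captures some text, `\1` only succeeds where that same text appears again.
Matches: at [0:3] → 'nn2'; at [5:11] → 'fffff0'.
`sub` substitutes '_' at each match site.

'_02_2'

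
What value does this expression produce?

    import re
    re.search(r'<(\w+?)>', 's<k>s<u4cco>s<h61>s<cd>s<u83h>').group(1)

'k'

`re.search` tries every starting position until one works.
The match spans [1:4] → '<k>'.
Captured: group 1 = 'k'.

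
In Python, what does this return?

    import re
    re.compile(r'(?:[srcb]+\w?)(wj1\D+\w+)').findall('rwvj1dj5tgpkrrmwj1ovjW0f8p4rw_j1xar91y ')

['wj1ovjW0f8p4rw_j1xar91y']

Pattern: one or more of one of [srcb], then optionally a word character (non-capturing group); then the literal 'wj1', then one or more of a non-digit, then one or more of a word character (captured).
Walking the string: at [12:38] match 'rrmwj1ovjW0f8p4rw_j1xar91y', group 1 = 'wj1ovjW0f8p4rw_j1xar91y'.
With a single group, `findall` returns only what that group captured — 1 item.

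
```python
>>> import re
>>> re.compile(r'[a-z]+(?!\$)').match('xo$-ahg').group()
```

Because the assertion is negative and zero-width, positions next to the forbidden text are skipped.
With `match`, the pattern is implicitly anchored at the beginning.
The match spans [0:1] → 'x'.

'x'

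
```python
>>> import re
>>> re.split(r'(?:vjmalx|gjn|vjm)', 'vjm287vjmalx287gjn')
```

['', '287', '287', '']

Alternation tries branches left to right and keeps the first one that lets the overall match succeed at that position.
Matches to split on: at [0:3] → 'vjm'; at [6:12] → 'vjmalx'; at [15:18] → 'gjn'.
Each match becomes a cut point; 4 segments remain.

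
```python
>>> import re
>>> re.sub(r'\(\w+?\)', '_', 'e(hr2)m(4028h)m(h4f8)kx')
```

'e_m_m_kx'

`sub` substitutes '_' at each match site.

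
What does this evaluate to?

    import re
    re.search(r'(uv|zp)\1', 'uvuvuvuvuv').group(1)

The match spans [0:4] → 'uvuv'.
Captured: group 1 = 'uv'.

'uv'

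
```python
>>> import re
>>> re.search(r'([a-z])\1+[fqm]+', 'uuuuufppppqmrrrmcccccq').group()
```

'uuuuuf'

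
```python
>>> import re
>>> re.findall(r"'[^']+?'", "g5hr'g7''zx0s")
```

["'g7'"]

Scanning left to right: at [4:8] → "'g7'".
No capturing groups, so `findall` returns the 1 full match string.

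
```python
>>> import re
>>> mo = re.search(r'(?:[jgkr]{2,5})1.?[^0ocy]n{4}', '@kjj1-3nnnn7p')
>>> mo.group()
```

'kjj1-3nnnn'

Pattern: 2 to 5 of one of [jgkr] (non-capturing group); then the literal '1', then optionally any character; then any character except [0ocy], then exactly 4 of a literal 'n'.
`re.search` scans for the first position where the pattern succeeds.
The match spans [1:11] → 'kjj1-3nnnn'.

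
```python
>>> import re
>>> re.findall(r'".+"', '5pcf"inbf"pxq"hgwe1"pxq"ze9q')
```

['"inbf"pxq"hgwe1"pxq"']

Scanning left to right: at [4:24] → '"inbf"pxq"hgwe1"pxq"'.
`findall` yields the raw match text (1 of them) because the pattern has no groups.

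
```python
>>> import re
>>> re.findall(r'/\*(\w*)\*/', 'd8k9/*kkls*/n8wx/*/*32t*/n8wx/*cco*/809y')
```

Scanning left to right: at [4:12] match '/*kkls*/', group 1 = 'kkls'; at [18:25] match '/*32t*/', group 1 = '32t'; at [29:36] match '/*cco*/', group 1 = 'cco'.
Because there's exactly one group, `findall` drops the full match and keeps group 1 from each hit.

['kkls', '32t', 'cco']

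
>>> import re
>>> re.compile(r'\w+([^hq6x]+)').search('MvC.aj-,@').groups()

The match spans [0:9] → 'MvC.aj-,@'.
Captured: group 1 = '.aj-,@'.

('.aj-,@',)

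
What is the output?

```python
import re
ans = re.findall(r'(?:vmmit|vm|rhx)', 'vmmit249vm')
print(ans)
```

The regex engine tests alternatives in the order written; an earlier branch that matches wins even if a later one would match more.
`findall` yields the raw match text (2 of them) because the pattern has no groups.

['vmmit', 'vm']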